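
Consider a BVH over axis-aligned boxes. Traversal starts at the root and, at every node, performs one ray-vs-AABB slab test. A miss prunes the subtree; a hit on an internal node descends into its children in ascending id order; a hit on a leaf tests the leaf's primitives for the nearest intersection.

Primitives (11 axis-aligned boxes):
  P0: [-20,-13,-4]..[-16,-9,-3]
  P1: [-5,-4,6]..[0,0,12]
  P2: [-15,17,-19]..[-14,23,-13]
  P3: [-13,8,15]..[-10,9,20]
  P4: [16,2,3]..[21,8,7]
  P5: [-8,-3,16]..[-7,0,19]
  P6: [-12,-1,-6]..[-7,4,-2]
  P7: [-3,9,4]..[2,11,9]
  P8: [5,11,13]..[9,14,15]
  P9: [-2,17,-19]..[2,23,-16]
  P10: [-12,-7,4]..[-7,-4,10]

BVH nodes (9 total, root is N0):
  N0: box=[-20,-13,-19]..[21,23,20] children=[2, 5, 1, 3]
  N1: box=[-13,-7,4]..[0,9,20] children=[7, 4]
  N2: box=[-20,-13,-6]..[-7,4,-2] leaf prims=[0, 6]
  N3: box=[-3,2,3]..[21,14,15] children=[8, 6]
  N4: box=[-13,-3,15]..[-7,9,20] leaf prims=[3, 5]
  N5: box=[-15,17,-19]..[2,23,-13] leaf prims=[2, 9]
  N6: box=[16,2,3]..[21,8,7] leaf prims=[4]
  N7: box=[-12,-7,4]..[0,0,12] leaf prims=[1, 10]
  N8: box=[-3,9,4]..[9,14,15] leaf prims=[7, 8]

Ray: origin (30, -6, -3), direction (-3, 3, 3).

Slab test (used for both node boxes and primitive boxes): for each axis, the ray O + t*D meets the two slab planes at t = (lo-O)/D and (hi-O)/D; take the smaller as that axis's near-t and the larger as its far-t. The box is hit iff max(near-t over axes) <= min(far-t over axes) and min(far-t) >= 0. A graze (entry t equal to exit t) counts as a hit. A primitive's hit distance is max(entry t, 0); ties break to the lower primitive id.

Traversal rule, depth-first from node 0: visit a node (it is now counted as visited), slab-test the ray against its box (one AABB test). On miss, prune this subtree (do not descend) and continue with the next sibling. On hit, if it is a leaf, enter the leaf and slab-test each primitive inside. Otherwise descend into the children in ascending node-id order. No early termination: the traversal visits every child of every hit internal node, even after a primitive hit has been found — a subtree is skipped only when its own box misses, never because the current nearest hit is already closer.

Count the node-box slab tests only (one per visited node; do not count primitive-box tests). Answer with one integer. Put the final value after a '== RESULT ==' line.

Walk:
N0 x:[3,50/3] y:[-7/3,29/3] z:[-16/3,23/3] -> hit [3,23/3], descend [1, 2, 3, 5]
  N1 x:[10,43/3] y:[-1/3,5] z:[7/3,23/3] -> miss, prune
  N2 x:[37/3,50/3] y:[-7/3,10/3] z:[-1,1/3] -> miss, prune
  N3 x:[3,11] y:[8/3,20/3] z:[2,6] -> hit [3,6], descend [6, 8]
    N6 x:[3,14/3] y:[8/3,14/3] z:[2,10/3] -> hit [3,10/3] leaf, test {P4@t=3}
    N8 x:[7,11] y:[5,20/3] z:[7/3,6] -> miss, prune
  N5 x:[28/3,15] y:[23/3,29/3] z:[-16/3,-10/3] -> miss, prune

7 AABB tests over nodes [0, 1, 2, 3, 6, 8, 5]; 1 leaf entered; closest P4.

== RESULT ==
7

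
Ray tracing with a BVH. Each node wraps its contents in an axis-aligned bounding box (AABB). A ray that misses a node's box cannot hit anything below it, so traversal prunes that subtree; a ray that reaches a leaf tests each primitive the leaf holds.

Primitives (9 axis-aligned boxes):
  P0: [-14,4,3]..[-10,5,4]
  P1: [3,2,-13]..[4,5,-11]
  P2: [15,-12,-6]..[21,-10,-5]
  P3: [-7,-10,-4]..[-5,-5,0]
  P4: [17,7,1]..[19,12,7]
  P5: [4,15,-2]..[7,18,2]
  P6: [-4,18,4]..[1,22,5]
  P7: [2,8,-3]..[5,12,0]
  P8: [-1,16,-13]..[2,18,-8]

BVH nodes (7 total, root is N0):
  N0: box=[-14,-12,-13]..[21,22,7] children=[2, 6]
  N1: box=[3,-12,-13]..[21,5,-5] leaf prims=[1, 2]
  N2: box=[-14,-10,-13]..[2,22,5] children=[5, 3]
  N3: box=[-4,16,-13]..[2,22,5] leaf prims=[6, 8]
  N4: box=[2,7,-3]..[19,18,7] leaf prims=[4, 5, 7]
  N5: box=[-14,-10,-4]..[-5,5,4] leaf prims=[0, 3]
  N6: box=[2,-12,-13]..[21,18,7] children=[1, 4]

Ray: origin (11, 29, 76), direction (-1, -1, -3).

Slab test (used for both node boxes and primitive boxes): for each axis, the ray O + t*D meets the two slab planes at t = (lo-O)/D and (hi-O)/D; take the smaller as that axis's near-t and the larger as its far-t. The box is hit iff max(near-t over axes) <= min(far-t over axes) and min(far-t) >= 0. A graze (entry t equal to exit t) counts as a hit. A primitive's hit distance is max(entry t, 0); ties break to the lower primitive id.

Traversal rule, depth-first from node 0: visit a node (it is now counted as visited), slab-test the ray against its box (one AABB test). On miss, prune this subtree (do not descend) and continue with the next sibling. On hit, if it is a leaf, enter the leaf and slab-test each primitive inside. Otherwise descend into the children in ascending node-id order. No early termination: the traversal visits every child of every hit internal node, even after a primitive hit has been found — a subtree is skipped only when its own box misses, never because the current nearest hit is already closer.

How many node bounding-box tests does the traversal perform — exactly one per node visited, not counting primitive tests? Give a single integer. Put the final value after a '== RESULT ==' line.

Walk:
N0 x:[-10,25] y:[7,41] z:[23,89/3] -> hit [23,25], descend [2, 6]
  N2 x:[9,25] y:[7,39] z:[71/3,89/3] -> hit [71/3,25], descend [3, 5]
    N3 x:[9,15] y:[7,13] z:[71/3,89/3] -> miss, prune
    N5 x:[16,25] y:[24,39] z:[24,80/3] -> hit [24,25] leaf, test {P0@t=24, P3(miss)}
  N6 x:[-10,9] y:[11,41] z:[23,89/3] -> miss, prune

5 AABB tests over nodes [0, 2, 3, 5, 6]; 1 leaf entered; closest P0.

== RESULT ==
5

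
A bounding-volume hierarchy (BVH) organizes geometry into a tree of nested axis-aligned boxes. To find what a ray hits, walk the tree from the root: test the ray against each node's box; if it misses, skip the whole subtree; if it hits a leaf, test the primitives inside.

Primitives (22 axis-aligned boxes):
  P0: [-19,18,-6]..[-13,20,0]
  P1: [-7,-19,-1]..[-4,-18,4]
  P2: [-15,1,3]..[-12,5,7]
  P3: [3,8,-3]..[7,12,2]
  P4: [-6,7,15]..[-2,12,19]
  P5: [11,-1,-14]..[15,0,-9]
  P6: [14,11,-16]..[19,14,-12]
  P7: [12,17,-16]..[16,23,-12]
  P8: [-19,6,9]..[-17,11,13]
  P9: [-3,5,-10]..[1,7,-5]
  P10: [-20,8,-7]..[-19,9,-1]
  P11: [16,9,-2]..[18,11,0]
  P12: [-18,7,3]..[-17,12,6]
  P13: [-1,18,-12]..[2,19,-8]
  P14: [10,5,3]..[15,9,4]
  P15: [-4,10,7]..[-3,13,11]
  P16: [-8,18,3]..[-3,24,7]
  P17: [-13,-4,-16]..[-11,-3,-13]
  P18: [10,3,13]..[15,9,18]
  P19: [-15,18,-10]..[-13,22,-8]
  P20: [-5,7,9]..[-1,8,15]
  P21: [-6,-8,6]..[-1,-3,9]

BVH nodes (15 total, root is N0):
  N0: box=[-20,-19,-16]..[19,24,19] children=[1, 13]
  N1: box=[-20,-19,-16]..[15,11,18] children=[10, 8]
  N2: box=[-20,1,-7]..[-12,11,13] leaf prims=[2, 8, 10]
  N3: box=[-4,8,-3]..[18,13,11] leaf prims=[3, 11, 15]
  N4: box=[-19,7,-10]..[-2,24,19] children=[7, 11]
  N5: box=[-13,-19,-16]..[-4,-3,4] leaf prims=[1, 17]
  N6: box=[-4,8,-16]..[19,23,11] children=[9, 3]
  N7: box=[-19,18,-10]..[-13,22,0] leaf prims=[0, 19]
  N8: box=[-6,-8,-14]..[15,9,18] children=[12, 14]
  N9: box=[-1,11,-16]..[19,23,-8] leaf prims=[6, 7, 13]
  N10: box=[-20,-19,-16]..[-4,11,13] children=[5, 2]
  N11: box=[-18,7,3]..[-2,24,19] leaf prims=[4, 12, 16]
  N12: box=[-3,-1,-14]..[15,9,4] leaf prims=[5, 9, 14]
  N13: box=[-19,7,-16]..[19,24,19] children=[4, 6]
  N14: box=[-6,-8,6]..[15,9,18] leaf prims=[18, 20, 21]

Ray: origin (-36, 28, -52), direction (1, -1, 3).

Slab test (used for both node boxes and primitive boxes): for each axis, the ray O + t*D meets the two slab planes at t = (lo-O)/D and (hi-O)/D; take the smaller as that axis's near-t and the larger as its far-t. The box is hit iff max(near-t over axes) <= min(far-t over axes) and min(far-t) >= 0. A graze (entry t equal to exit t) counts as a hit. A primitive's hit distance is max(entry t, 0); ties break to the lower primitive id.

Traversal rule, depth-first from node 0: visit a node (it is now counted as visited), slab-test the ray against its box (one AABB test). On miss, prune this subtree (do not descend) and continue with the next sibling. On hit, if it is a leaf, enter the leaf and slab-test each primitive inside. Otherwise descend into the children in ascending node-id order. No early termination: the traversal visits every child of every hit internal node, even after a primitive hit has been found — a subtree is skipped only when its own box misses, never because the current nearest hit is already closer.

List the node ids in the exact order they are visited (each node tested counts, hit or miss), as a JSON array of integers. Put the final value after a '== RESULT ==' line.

Trace the traversal:
N0 x:[16,55] y:[4,47] z:[12,71/3] -> hit [16,71/3], descend [1, 13]
  N1 x:[16,51] y:[17,47] z:[12,70/3] -> hit [17,70/3], descend [8, 10]
    N8 x:[30,51] y:[19,36] z:[38/3,70/3] -> miss, prune
    N10 x:[16,32] y:[17,47] z:[12,65/3] -> hit [17,65/3], descend [2, 5]
      N2 x:[16,24] y:[17,27] z:[15,65/3] -> hit [17,65/3] leaf, test {P2(miss), P8(miss), P10(miss)}
      N5 x:[23,32] y:[31,47] z:[12,56/3] -> miss, prune
  N13 x:[17,55] y:[4,21] z:[12,71/3] -> hit [17,21], descend [4, 6]
    N4 x:[17,34] y:[4,21] z:[14,71/3] -> hit [17,21], descend [7, 11]
      N7 x:[17,23] y:[6,10] z:[14,52/3] -> miss, prune
      N11 x:[18,34] y:[4,21] z:[55/3,71/3] -> hit [55/3,21] leaf, test {P4(miss), P12@t=55/3, P16(miss)}
    N6 x:[32,55] y:[5,20] z:[12,21] -> miss, prune

Visited [0, 1, 8, 10, 2, 5, 13, 4, 7, 11, 6]. Tests: 11 box, 2 leaf. Nearest: P12.

== RESULT ==
[0, 1, 8, 10, 2, 5, 13, 4, 7, 11, 6]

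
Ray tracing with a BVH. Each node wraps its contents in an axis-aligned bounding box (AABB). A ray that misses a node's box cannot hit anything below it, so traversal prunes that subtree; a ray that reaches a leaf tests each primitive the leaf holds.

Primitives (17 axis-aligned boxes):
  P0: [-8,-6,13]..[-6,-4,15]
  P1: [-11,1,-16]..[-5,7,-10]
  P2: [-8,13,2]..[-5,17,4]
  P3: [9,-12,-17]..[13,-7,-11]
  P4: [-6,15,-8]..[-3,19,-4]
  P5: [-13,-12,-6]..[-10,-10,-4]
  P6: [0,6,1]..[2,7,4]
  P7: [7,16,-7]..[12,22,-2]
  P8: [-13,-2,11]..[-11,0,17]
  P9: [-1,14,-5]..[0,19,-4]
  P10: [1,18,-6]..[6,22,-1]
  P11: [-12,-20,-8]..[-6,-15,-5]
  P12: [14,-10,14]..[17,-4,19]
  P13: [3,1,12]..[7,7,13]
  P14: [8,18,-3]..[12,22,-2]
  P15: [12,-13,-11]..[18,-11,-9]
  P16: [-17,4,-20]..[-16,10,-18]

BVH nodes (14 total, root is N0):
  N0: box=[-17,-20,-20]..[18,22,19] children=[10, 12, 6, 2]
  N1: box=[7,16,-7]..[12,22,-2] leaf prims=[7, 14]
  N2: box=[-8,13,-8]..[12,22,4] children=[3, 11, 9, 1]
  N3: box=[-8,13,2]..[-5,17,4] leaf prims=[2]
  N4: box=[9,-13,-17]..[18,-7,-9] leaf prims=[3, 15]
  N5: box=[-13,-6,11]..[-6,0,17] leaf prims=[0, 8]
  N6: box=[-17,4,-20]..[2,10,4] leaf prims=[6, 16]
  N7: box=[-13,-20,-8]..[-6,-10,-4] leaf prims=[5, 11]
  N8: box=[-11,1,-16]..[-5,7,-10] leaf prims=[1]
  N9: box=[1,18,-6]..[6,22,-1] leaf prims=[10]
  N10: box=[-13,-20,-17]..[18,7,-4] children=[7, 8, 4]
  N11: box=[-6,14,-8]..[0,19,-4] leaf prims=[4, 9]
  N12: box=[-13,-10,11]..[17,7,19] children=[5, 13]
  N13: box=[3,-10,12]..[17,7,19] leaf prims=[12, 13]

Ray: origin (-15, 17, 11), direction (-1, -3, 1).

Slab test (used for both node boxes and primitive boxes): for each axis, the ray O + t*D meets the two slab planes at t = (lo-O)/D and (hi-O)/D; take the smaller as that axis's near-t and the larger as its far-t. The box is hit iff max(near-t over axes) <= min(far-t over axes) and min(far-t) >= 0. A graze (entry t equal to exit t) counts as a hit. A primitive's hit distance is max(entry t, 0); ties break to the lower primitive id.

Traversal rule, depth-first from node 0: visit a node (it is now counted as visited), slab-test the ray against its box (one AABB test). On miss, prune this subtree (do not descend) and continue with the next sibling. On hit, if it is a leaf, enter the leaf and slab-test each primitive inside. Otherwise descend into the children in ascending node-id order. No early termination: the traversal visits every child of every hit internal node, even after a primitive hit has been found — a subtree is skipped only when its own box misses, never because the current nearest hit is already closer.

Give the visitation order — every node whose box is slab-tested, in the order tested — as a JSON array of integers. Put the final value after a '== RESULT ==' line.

Walk:
N0 x:[-33,2] y:[-5/3,37/3] z:[-31,8] -> hit [-5/3,2], descend [2, 6, 10, 12]
  N2 x:[-27,-7] y:[-5/3,4/3] z:[-19,-7] -> miss, prune
  N6 x:[-17,2] y:[7/3,13/3] z:[-31,-7] -> miss, prune
  N10 x:[-33,-2] y:[10/3,37/3] z:[-28,-15] -> miss, prune
  N12 x:[-32,-2] y:[10/3,9] z:[0,8] -> miss, prune

5 AABB tests over nodes [0, 2, 6, 10, 12]; 0 leaves entered; closest miss.

== RESULT ==
[0, 2, 6, 10, 12]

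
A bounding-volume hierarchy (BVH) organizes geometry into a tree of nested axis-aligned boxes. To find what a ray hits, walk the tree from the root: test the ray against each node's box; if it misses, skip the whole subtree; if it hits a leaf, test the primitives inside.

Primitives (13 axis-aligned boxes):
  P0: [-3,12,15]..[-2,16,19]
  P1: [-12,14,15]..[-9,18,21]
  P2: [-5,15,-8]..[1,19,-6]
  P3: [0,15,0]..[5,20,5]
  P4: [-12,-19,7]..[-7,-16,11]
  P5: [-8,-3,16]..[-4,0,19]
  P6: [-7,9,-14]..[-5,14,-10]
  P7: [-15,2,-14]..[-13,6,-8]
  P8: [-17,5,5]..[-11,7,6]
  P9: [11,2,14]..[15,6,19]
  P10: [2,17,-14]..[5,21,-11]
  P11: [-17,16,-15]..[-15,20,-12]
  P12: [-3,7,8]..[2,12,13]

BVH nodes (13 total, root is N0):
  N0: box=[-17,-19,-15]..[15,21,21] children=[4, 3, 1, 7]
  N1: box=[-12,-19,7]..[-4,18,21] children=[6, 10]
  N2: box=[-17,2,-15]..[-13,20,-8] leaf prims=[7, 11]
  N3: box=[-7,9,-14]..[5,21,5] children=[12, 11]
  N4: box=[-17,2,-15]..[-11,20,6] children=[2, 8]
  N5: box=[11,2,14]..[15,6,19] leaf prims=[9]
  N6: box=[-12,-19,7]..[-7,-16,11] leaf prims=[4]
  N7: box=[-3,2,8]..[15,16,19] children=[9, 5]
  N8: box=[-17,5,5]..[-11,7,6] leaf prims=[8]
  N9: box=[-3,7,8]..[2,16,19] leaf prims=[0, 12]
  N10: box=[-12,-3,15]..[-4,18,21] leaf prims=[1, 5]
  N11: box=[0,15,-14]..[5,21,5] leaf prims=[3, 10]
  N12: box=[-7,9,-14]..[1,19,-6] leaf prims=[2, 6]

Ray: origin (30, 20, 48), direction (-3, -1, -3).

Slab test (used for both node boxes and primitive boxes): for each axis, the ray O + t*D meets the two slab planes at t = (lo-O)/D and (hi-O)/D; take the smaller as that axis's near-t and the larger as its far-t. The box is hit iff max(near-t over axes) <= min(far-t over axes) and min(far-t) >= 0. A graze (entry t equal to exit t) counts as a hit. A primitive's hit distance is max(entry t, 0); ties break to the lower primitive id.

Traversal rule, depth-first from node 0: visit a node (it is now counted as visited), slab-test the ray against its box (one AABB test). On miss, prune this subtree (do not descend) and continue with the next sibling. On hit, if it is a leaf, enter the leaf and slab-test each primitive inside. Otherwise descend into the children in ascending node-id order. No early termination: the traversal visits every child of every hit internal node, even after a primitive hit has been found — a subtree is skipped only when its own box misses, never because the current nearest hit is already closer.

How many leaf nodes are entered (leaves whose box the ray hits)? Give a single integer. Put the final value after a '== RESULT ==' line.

Traverse from the root:
N0 x:[5,47/3] y:[-1,39] z:[9,21] -> hit [9,47/3], descend [1, 3, 4, 7]
  N1 x:[34/3,14] y:[2,39] z:[9,41/3] -> hit [34/3,41/3], descend [6, 10]
    N6 x:[37/3,14] y:[36,39] z:[37/3,41/3] -> miss, prune
    N10 x:[34/3,14] y:[2,23] z:[9,11] -> miss, prune
  N3 x:[25/3,37/3] y:[-1,11] z:[43/3,62/3] -> miss, prune
  N4 x:[41/3,47/3] y:[0,18] z:[14,21] -> hit [14,47/3], descend [2, 8]
    N2 x:[43/3,47/3] y:[0,18] z:[56/3,21] -> miss, prune
    N8 x:[41/3,47/3] y:[13,15] z:[14,43/3] -> hit [14,43/3] leaf, test {P8@t=14}
  N7 x:[5,11] y:[4,18] z:[29/3,40/3] -> hit [29/3,11], descend [5, 9]
    N5 x:[5,19/3] y:[14,18] z:[29/3,34/3] -> miss, prune
    N9 x:[28/3,11] y:[4,13] z:[29/3,40/3] -> hit [29/3,11] leaf, test {P0(miss), P12(miss)}

order=[0, 1, 6, 10, 3, 4, 2, 8, 7, 5, 9]  |boxes|=11  |leaves|=2  hit=P8

== RESULT ==
2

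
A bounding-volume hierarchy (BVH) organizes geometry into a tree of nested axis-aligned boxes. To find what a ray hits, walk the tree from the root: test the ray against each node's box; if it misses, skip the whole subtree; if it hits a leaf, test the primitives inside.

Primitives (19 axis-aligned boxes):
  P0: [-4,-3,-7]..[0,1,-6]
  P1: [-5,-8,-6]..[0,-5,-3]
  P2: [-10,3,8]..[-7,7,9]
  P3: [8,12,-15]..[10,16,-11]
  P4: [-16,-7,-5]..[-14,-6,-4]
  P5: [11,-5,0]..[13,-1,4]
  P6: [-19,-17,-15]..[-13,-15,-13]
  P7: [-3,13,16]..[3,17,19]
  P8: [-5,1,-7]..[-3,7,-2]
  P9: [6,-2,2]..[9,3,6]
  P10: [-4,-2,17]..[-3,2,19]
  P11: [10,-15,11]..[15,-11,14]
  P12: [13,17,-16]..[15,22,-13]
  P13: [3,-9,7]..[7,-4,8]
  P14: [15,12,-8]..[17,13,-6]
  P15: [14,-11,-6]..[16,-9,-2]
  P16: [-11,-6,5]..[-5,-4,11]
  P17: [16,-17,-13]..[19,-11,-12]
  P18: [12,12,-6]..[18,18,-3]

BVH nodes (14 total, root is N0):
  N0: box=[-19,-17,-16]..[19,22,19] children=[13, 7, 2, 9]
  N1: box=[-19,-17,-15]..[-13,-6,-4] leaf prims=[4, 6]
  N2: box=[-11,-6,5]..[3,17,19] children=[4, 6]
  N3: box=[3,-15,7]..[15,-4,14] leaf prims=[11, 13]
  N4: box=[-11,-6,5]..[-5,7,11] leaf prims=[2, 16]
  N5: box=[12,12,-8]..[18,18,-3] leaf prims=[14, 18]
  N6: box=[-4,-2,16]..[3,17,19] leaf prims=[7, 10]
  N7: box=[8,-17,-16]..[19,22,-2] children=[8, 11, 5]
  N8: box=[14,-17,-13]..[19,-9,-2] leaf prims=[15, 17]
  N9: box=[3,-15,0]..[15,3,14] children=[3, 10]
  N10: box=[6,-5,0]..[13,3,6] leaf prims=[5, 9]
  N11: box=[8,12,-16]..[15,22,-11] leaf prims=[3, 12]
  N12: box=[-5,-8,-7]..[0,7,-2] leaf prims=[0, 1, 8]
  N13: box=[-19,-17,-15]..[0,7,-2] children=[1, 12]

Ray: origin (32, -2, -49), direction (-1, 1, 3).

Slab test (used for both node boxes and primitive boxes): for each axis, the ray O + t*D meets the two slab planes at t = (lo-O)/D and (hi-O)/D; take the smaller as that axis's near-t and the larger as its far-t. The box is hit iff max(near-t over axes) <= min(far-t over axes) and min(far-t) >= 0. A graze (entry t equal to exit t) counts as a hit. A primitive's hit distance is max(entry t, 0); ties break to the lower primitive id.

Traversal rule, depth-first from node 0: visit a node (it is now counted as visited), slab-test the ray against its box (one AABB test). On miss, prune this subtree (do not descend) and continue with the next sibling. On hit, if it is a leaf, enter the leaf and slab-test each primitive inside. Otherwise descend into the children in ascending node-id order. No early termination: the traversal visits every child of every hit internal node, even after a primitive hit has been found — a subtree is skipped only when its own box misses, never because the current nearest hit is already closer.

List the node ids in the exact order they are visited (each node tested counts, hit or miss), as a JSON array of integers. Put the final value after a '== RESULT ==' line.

Trace the traversal:
N0 x:[13,51] y:[-15,24] z:[11,68/3] -> hit [13,68/3], descend [2, 7, 9, 13]
  N2 x:[29,43] y:[-4,19] z:[18,68/3] -> miss, prune
  N7 x:[13,24] y:[-15,24] z:[11,47/3] -> hit [13,47/3], descend [5, 8, 11]
    N5 x:[14,20] y:[14,20] z:[41/3,46/3] -> hit [14,46/3] leaf, test {P14(miss), P18@t=43/3}
    N8 x:[13,18] y:[-15,-7] z:[12,47/3] -> miss, prune
    N11 x:[17,24] y:[14,24] z:[11,38/3] -> miss, prune
  N9 x:[17,29] y:[-13,5] z:[49/3,21] -> miss, prune
  N13 x:[32,51] y:[-15,9] z:[34/3,47/3] -> miss, prune

Summary -> nodes [0, 2, 7, 5, 8, 11, 9, 13]; box-tests=8; leaf-entries=1; first=P18

== RESULT ==
[0, 2, 7, 5, 8, 11, 9, 13]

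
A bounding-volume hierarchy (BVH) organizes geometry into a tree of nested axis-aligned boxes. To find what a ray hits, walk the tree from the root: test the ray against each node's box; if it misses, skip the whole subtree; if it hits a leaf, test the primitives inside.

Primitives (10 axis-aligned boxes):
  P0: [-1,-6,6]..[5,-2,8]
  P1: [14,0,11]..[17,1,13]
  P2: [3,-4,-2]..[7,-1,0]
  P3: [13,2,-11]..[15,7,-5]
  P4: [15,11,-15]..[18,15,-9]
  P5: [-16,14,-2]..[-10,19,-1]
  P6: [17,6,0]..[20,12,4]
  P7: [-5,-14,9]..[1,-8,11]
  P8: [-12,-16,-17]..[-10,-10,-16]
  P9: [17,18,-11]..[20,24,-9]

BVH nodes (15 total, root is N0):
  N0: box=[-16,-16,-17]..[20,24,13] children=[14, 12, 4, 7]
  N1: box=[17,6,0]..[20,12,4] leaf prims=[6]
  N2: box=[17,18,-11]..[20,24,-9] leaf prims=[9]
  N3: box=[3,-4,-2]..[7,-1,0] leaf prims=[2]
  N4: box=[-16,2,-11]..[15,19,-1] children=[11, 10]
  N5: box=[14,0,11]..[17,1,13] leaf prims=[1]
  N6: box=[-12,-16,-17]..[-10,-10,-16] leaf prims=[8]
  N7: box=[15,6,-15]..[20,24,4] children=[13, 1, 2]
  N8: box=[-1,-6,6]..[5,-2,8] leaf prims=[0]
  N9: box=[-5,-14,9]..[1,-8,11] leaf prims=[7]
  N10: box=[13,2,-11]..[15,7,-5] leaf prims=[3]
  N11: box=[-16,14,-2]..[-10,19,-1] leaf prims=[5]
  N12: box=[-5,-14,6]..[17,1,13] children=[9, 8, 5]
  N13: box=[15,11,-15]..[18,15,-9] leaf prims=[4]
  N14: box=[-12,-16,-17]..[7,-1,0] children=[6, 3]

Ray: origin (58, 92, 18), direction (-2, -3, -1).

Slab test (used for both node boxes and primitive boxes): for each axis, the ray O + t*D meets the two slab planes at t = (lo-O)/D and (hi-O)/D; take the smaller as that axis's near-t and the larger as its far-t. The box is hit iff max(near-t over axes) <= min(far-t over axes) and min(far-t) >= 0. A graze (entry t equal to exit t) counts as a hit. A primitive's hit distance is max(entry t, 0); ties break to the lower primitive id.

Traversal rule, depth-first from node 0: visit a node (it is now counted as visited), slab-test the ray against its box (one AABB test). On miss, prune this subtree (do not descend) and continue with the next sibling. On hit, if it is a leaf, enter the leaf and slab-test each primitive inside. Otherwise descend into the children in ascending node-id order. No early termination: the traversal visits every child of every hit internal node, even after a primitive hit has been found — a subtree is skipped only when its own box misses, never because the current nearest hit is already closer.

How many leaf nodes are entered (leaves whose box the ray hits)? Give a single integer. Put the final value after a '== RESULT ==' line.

Walk:
N0 x:[19,37] y:[68/3,36] z:[5,35] -> hit [68/3,35], descend [4, 7, 12, 14]
  N4 x:[43/2,37] y:[73/3,30] z:[19,29] -> hit [73/3,29], descend [10, 11]
    N10 x:[43/2,45/2] y:[85/3,30] z:[23,29] -> miss, prune
    N11 x:[34,37] y:[73/3,26] z:[19,20] -> miss, prune
  N7 x:[19,43/2] y:[68/3,86/3] z:[14,33] -> miss, prune
  N12 x:[41/2,63/2] y:[91/3,106/3] z:[5,12] -> miss, prune
  N14 x:[51/2,35] y:[31,36] z:[18,35] -> hit [31,35], descend [3, 6]
    N3 x:[51/2,55/2] y:[31,32] z:[18,20] -> miss, prune
    N6 x:[34,35] y:[34,36] z:[34,35] -> hit [34,35] leaf, test {P8@t=34}

9 AABB tests over nodes [0, 4, 10, 11, 7, 12, 14, 3, 6]; 1 leaf entered; closest P8.

== RESULT ==
1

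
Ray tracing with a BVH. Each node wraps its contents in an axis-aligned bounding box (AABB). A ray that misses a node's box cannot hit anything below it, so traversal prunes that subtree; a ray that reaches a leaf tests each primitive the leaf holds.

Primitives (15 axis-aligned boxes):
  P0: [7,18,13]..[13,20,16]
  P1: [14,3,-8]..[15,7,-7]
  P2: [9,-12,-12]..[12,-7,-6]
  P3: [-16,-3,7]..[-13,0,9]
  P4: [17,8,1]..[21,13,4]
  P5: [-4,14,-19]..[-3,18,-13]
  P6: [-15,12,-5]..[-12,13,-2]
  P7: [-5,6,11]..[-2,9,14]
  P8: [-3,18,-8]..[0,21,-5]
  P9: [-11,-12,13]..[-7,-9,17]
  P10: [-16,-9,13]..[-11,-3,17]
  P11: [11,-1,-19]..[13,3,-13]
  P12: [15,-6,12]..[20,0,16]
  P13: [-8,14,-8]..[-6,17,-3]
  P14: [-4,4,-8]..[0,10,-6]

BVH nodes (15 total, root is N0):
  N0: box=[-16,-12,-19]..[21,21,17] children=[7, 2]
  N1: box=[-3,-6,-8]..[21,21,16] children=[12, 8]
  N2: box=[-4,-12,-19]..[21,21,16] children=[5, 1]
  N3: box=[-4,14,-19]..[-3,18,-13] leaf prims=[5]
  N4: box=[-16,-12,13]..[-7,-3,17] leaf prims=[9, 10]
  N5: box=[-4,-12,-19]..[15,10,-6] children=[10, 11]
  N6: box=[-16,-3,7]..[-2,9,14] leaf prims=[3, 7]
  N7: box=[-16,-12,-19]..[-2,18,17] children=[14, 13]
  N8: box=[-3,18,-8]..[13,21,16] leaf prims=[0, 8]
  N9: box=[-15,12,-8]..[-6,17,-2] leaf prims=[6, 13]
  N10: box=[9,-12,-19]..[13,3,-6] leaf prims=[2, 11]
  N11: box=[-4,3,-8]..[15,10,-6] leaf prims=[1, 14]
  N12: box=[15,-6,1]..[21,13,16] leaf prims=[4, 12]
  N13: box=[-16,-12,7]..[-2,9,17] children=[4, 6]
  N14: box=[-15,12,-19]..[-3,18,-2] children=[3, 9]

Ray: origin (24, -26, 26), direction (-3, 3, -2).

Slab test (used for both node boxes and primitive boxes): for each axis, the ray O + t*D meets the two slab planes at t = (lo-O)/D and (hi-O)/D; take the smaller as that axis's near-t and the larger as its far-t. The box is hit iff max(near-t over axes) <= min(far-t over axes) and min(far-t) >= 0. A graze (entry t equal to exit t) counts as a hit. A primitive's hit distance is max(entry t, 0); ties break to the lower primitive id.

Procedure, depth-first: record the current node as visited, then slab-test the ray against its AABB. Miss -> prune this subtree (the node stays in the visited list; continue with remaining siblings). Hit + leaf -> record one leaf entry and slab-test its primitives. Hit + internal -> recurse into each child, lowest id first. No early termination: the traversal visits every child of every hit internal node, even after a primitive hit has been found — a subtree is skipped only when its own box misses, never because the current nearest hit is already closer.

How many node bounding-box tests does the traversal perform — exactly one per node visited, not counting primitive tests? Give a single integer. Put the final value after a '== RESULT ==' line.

Walk:
N0 x:[1,40/3] y:[14/3,47/3] z:[9/2,45/2] -> hit [14/3,40/3], descend [2, 7]
  N2 x:[1,28/3] y:[14/3,47/3] z:[5,45/2] -> hit [5,28/3], descend [1, 5]
    N1 x:[1,9] y:[20/3,47/3] z:[5,17] -> hit [20/3,9], descend [8, 12]
      N8 x:[11/3,9] y:[44/3,47/3] z:[5,17] -> miss, prune
      N12 x:[1,3] y:[20/3,13] z:[5,25/2] -> miss, prune
    N5 x:[3,28/3] y:[14/3,12] z:[16,45/2] -> miss, prune
  N7 x:[26/3,40/3] y:[14/3,44/3] z:[9/2,45/2] -> hit [26/3,40/3], descend [13, 14]
    N13 x:[26/3,40/3] y:[14/3,35/3] z:[9/2,19/2] -> hit [26/3,19/2], descend [4, 6]
      N4 x:[31/3,40/3] y:[14/3,23/3] z:[9/2,13/2] -> miss, prune
      N6 x:[26/3,40/3] y:[23/3,35/3] z:[6,19/2] -> hit [26/3,19/2] leaf, test {P3(miss), P7(miss)}
    N14 x:[9,13] y:[38/3,44/3] z:[14,45/2] -> miss, prune

11 AABB tests over nodes [0, 2, 1, 8, 12, 5, 7, 13, 4, 6, 14]; 1 leaf entered; closest miss.

== RESULT ==
11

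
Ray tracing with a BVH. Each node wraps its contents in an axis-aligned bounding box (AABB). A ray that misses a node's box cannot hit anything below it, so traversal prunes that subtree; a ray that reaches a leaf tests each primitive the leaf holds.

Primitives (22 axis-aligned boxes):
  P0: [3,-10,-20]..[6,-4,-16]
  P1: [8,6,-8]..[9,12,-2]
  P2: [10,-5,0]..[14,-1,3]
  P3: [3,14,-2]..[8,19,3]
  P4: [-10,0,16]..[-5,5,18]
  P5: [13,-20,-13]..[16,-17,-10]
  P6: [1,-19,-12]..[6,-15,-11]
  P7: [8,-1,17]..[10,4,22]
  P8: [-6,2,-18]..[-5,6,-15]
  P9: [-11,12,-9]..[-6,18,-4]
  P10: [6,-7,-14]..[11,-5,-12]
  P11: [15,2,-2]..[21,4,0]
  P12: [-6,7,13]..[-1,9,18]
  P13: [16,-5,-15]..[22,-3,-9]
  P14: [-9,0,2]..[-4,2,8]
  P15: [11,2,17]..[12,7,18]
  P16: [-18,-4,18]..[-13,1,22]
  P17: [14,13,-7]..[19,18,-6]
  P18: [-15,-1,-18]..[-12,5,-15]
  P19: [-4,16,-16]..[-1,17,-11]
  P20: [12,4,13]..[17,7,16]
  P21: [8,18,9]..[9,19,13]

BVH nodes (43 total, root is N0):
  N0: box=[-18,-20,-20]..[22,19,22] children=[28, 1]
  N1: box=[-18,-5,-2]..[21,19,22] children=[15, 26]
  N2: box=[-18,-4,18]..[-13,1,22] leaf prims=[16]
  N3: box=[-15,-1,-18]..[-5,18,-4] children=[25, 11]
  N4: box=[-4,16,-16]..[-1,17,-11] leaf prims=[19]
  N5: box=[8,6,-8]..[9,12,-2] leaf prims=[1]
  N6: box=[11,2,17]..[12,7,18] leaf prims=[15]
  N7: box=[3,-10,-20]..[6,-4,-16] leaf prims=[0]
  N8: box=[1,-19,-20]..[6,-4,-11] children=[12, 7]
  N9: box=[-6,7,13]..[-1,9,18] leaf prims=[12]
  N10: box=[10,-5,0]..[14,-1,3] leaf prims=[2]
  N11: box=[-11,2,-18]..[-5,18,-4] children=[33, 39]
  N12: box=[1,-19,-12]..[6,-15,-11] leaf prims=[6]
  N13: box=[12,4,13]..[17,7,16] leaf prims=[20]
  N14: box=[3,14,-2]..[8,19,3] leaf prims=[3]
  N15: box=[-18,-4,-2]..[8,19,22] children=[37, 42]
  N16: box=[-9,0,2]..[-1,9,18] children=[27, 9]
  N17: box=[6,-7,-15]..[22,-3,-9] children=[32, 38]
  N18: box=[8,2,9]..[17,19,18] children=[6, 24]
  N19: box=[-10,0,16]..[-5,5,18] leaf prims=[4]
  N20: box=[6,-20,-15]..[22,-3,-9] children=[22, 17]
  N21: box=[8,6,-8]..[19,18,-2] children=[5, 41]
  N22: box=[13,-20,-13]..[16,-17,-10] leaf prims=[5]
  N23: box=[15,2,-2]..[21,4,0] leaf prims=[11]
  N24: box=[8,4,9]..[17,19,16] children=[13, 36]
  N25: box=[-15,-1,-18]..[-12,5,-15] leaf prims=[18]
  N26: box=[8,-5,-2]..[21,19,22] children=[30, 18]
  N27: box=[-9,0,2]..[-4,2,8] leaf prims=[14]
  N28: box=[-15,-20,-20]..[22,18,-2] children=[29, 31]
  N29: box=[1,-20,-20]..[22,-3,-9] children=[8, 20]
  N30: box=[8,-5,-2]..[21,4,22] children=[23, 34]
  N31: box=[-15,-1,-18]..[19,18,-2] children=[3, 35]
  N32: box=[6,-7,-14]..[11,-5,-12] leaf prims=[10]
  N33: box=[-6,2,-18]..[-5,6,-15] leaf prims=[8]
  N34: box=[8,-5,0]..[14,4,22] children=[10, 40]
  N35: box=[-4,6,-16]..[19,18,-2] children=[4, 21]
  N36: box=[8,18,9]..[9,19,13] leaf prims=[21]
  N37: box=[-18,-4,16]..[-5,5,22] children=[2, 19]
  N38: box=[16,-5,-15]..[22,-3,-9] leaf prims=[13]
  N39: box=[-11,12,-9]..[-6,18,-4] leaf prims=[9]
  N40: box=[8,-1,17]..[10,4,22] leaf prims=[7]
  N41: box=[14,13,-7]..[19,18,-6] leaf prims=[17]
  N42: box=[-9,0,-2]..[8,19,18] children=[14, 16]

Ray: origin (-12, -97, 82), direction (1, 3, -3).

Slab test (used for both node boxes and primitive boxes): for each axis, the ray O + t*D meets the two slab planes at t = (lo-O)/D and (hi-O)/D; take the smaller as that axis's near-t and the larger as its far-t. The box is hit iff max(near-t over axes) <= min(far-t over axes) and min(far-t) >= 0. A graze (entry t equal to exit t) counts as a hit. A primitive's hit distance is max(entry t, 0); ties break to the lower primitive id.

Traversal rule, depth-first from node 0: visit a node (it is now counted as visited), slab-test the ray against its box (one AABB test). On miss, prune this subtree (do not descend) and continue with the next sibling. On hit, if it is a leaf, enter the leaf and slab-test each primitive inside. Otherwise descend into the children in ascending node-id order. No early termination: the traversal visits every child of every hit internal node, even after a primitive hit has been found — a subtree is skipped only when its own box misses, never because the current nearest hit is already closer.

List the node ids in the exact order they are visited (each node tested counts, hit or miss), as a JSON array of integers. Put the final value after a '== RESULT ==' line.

Traverse from the root:
N0 x:[-6,34] y:[77/3,116/3] z:[20,34] -> hit [77/3,34], descend [1, 28]
  N1 x:[-6,33] y:[92/3,116/3] z:[20,28] -> miss, prune
  N28 x:[-3,34] y:[77/3,115/3] z:[28,34] -> hit [28,34], descend [29, 31]
    N29 x:[13,34] y:[77/3,94/3] z:[91/3,34] -> hit [91/3,94/3], descend [8, 20]
      N8 x:[13,18] y:[26,31] z:[31,34] -> miss, prune
      N20 x:[18,34] y:[77/3,94/3] z:[91/3,97/3] -> hit [91/3,94/3], descend [17, 22]
        N17 x:[18,34] y:[30,94/3] z:[91/3,97/3] -> hit [91/3,94/3], descend [32, 38]
          N32 x:[18,23] y:[30,92/3] z:[94/3,32] -> miss, prune
          N38 x:[28,34] y:[92/3,94/3] z:[91/3,97/3] -> hit [92/3,94/3] leaf, test {P13@t=92/3}
        N22 x:[25,28] y:[77/3,80/3] z:[92/3,95/3] -> miss, prune
    N31 x:[-3,31] y:[32,115/3] z:[28,100/3] -> miss, prune

order=[0, 1, 28, 29, 8, 20, 17, 32, 38, 22, 31]  |boxes|=11  |leaves|=1  hit=P13

== RESULT ==
[0, 1, 28, 29, 8, 20, 17, 32, 38, 22, 31]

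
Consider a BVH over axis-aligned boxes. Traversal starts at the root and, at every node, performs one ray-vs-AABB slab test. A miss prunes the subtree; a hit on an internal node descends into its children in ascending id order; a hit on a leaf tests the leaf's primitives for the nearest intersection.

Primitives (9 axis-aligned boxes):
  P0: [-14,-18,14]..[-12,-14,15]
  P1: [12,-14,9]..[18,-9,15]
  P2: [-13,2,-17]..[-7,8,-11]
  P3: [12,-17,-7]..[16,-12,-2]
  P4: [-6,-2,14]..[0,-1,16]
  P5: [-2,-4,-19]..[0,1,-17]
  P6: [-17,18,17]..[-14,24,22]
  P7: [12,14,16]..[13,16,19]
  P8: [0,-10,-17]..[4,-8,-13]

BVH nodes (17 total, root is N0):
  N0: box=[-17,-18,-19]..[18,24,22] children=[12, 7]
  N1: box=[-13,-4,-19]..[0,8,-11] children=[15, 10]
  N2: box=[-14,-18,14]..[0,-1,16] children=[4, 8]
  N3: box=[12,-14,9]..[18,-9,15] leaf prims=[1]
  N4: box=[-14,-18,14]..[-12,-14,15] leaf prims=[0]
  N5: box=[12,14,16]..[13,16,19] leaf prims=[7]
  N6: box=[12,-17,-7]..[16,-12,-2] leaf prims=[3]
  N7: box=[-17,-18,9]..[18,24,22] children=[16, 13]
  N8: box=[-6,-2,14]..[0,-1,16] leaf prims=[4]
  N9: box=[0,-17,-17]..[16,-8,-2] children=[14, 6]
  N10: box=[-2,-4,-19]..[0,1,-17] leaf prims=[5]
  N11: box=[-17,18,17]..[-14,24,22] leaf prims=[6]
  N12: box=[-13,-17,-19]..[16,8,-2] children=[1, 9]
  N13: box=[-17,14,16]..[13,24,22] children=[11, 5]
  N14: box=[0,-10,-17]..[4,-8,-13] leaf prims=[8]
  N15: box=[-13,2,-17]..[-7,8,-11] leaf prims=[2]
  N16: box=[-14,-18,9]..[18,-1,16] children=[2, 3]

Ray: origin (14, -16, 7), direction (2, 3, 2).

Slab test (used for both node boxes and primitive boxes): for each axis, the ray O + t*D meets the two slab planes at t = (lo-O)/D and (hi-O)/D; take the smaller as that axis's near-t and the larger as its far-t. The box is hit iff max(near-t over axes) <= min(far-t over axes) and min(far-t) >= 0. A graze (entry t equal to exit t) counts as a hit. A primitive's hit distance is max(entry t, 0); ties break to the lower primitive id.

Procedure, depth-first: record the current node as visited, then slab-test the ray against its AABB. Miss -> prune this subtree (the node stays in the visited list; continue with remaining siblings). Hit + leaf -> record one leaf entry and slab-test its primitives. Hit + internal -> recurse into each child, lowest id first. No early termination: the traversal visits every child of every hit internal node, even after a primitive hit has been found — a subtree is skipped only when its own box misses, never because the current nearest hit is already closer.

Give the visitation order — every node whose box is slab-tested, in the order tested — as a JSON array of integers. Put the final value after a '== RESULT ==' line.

Walk:
N0 x:[-31/2,2] y:[-2/3,40/3] z:[-13,15/2] -> hit [-2/3,2], descend [7, 12]
  N7 x:[-31/2,2] y:[-2/3,40/3] z:[1,15/2] -> hit [1,2], descend [13, 16]
    N13 x:[-31/2,-1/2] y:[10,40/3] z:[9/2,15/2] -> miss, prune
    N16 x:[-14,2] y:[-2/3,5] z:[1,9/2] -> hit [1,2], descend [2, 3]
      N2 x:[-14,-7] y:[-2/3,5] z:[7/2,9/2] -> miss, prune
      N3 x:[-1,2] y:[2/3,7/3] z:[1,4] -> hit [1,2] leaf, test {P1@t=1}
  N12 x:[-27/2,1] y:[-1/3,8] z:[-13,-9/2] -> miss, prune

7 AABB tests over nodes [0, 7, 13, 16, 2, 3, 12]; 1 leaf entered; closest P1.

== RESULT ==
[0, 7, 13, 16, 2, 3, 12]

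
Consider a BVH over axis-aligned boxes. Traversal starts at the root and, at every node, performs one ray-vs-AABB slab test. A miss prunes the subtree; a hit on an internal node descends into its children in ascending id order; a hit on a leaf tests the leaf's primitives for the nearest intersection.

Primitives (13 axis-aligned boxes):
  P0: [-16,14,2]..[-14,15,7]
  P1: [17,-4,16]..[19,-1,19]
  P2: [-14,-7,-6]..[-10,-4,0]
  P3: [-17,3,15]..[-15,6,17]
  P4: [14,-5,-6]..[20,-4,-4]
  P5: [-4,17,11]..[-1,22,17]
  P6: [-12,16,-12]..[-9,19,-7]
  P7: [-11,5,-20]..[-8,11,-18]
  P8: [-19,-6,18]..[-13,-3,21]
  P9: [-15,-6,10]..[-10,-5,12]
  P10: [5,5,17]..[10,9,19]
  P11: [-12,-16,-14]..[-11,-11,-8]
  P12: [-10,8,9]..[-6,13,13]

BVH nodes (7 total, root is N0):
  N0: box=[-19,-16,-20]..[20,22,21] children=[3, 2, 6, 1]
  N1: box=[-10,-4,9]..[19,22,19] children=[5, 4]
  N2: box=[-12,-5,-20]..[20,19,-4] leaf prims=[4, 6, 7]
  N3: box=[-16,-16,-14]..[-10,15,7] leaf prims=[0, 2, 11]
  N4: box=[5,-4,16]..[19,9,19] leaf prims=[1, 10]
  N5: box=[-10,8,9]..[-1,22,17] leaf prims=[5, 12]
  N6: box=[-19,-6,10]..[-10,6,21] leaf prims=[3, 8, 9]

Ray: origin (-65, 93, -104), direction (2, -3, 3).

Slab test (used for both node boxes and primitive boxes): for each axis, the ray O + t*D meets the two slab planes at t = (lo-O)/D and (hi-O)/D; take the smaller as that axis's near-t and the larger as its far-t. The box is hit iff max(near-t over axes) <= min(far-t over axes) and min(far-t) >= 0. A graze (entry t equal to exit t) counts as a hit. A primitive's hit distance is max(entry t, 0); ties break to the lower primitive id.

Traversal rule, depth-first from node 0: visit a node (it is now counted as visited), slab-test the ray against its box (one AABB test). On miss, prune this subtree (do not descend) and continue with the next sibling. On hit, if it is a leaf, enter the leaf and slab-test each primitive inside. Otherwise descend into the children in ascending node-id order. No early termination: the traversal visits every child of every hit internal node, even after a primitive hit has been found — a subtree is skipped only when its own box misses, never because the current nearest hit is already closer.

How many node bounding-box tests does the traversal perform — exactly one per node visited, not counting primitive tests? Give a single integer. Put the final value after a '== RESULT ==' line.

Trace the traversal:
N0 x:[23,85/2] y:[71/3,109/3] z:[28,125/3] -> hit [28,109/3], descend [1, 2, 3, 6]
  N1 x:[55/2,42] y:[71/3,97/3] z:[113/3,41] -> miss, prune
  N2 x:[53/2,85/2] y:[74/3,98/3] z:[28,100/3] -> hit [28,98/3] leaf, test {P4(miss), P6(miss), P7@t=28}
  N3 x:[49/2,55/2] y:[26,109/3] z:[30,37] -> miss, prune
  N6 x:[23,55/2] y:[29,33] z:[38,125/3] -> miss, prune

order=[0, 1, 2, 3, 6]  |boxes|=5  |leaves|=1  hit=P7

== RESULT ==
5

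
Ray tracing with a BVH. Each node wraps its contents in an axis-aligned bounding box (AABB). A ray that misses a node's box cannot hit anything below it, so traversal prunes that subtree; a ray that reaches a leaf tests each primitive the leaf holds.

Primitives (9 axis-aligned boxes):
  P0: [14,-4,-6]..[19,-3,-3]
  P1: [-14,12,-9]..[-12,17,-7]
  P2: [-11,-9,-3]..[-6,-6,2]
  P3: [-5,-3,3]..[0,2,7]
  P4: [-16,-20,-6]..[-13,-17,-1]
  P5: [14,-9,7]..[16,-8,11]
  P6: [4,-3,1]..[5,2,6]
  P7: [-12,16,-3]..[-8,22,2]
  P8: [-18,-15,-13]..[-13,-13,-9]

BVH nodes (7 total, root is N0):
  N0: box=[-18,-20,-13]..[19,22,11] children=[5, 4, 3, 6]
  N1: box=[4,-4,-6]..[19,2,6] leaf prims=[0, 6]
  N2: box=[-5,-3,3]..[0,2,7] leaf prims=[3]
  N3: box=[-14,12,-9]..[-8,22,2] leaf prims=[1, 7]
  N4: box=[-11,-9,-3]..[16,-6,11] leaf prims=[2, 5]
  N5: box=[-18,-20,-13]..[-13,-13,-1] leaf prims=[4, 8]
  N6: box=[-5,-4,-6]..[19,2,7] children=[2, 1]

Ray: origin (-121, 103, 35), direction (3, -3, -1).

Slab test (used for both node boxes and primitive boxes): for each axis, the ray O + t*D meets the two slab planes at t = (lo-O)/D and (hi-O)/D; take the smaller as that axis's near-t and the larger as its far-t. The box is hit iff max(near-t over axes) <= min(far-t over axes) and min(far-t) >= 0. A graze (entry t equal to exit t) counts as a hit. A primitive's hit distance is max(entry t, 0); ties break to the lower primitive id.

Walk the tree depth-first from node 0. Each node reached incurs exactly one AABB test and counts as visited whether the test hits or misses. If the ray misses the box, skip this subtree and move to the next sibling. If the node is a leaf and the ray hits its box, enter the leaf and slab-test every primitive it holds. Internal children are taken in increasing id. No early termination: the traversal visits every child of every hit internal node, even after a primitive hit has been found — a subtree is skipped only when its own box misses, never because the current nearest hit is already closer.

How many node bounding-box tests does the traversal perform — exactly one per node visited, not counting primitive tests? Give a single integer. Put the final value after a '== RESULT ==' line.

Trace the traversal:
N0 x:[103/3,140/3] y:[27,41] z:[24,48] -> hit [103/3,41], descend [3, 4, 5, 6]
  N3 x:[107/3,113/3] y:[27,91/3] z:[33,44] -> miss, prune
  N4 x:[110/3,137/3] y:[109/3,112/3] z:[24,38] -> hit [110/3,112/3] leaf, test {P2@t=110/3, P5(miss)}
  N5 x:[103/3,36] y:[116/3,41] z:[36,48] -> miss, prune
  N6 x:[116/3,140/3] y:[101/3,107/3] z:[28,41] -> miss, prune

Visited [0, 3, 4, 5, 6]. Tests: 5 box, 1 leaf. Nearest: P2.

== RESULT ==
5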